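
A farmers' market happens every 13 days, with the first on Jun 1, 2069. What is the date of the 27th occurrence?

May 5, 2070

The 27th occurrence is 26 intervals after the first: 26 × 13 = 338 days after Jun 1, 2069.
Jun has 30 days — 29 days to the end of Jun leaves 309.
Jul has 31 days (278 left).
Aug has 31 days (247 left).
Sep has 30 days (217 left).
Oct has 31 days (186 left).
Nov has 30 days (156 left).
Dec has 31 days (125 left).
Jan has 31 days (94 left).
Feb has 28 days (66 left).
Mar has 31 days (35 left).
Apr has 30 days (5 left).
5 days into May → May 5, 2070.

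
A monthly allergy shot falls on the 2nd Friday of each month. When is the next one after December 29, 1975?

December 1975 starts on a Monday; its first Friday is the 5th, so the 2nd Friday is the 12th — December 12, 1975.
That is not after December 29, 1975, so look at January 1976.
January 1976 starts on a Thursday; its first Friday is the 2nd, so the 2nd Friday is the 9th — January 9, 1976.

January 9, 1976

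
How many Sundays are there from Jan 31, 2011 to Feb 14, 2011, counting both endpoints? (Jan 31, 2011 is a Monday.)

Jan 31, 2011 is a Monday; the first Sunday on or after it is Feb 6, 2011 (6 days later).
From Feb 6, 2011 to Feb 14, 2011 is 14 − 6 = 8 days.
8 ÷ 7 = 1 full weeks with remainder 1, so 1 more Sundays after the first → 2.

2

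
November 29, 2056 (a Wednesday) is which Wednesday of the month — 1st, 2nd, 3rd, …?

5th

Day 29 falls in week ⌈29/7⌉ of the month.
Days 1–7 hold the 1st Wednesday, 8–14 the 2nd, 15–21 the 3rd, 22–28 the 4th, 29–31 the 5th.
29 is in the range for the 5th.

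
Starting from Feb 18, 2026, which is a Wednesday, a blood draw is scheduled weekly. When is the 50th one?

Jan 27, 2027

The 50th occurrence is 49 intervals after the first: 49 × 7 = 343 days after Feb 18, 2026.
Feb has 28 days — 10 days to the end of Feb leaves 333.
Mar has 31 days (302 left).
Apr has 30 days (272 left).
May has 31 days (241 left).
Jun has 30 days (211 left).
Jul has 31 days (180 left).
Aug has 31 days (149 left).
Sep has 30 days (119 left).
Oct has 31 days (88 left).
Nov has 30 days (58 left).
Dec has 31 days (27 left).
27 days into Jan → Jan 27, 2027.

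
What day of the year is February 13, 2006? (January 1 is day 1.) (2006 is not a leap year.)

44

Days in months before February: 31 = 31.
Plus 13 days into February → day 44.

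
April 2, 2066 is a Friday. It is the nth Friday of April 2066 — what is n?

1st

Day 2 falls in week ⌈2/7⌉ of the month.
Days 1–7 hold the 1st Friday, 8–14 the 2nd, 15–21 the 3rd, 22–28 the 4th, 29–31 the 5th.
2 is in the range for the 1st.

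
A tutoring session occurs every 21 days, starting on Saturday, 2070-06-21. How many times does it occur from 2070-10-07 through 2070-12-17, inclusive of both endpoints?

Occurrences land 21·i days after 2070-06-21 for i = 0, 1, 2, …
2070-10-07 is 108 days after the start; 108 ÷ 21 = 5 remainder 3; since the remainder is 3, round up to i = 6. First occurrence in the window: #7 on 2070-10-25 (6×21 = 126 days in).
2070-12-17 is 179 days after the start; 179 ÷ 21 = 8 remainder 11. Last occurrence in the window: #9 on 2070-12-06.
Occurrences #7 through #9: 3 in total.

3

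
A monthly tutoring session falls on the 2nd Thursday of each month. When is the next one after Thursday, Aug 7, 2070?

Aug 2070 starts on a Friday; its first Thursday is the 7th, so the 2nd Thursday is the 14th — Aug 14, 2070.
Aug 14, 2070 is after Aug 7, 2070, so that is the next one.

Aug 14, 2070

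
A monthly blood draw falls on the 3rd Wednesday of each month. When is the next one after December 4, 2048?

December 16, 2048

December 2048 starts on a Tuesday; its first Wednesday is the 2nd, so the 3rd Wednesday is the 16th — December 16, 2048.
December 16, 2048 is after December 4, 2048, so that is the next one.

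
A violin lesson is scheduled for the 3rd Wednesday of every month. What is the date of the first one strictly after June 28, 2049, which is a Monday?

June 2049 starts on a Tuesday; its first Wednesday is the 2nd, so the 3rd Wednesday is the 16th — June 16, 2049.
That is not after June 28, 2049, so look at July 2049.
July 2049 starts on a Thursday; its first Wednesday is the 7th, so the 3rd Wednesday is the 21st — July 21, 2049.

July 21, 2049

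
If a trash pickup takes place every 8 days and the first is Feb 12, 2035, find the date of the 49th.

Mar 2, 2036

The 49th occurrence is 48 intervals after the first: 48 × 8 = 384 days after Feb 12, 2035.
Feb has 28 days — 16 days to the end of Feb leaves 368.
Mar has 31 days (337 left).
Apr has 30 days (307 left).
May has 31 days (276 left).
Jun has 30 days (246 left).
Jul has 31 days (215 left).
Aug has 31 days (184 left).
Sep has 30 days (154 left).
Oct has 31 days (123 left).
Nov has 30 days (93 left).
Dec has 31 days (62 left).
Jan has 31 days (31 left).
Feb has 29 days (2 left).
2 days into Mar → Mar 2, 2036.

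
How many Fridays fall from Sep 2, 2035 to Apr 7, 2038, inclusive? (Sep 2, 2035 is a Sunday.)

Sep 2, 2035 is a Sunday; the first Friday on or after it is Sep 7, 2035 (5 days later).
From Sep 7, 2035 to Apr 7, 2038: 115 + 366 + 365 + 97 = 943 days (rest of 2035, 2036, 2037, to Apr 7, 2038 in 2038).
943 ÷ 7 = 134 full weeks with remainder 5, so 134 more Fridays after the first → 135.

135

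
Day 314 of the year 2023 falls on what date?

10 November 2023

January has 31 days (314 − 31 = 283 remain).
February has 28 days (283 − 28 = 255 remain).
March has 31 days (255 − 31 = 224 remain).
April has 30 days (224 − 30 = 194 remain).
May has 31 days (194 − 31 = 163 remain).
June has 30 days (163 − 30 = 133 remain).
July has 31 days (133 − 31 = 102 remain).
August has 31 days (102 − 31 = 71 remain).
September has 30 days (71 − 30 = 41 remain).
October has 31 days (41 − 31 = 10 remain).
10 into November → November 10.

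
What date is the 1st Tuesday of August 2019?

August 6, 2019

August 2019 begins on a Thursday, so the first Tuesday is August 6 (5 days later).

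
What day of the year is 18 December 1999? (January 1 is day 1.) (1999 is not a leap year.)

352

Days in months before December: 31 + 28 + 31 + 30 + 31 + 30 + 31 + 31 + 30 + 31 + 30 = 334.
Plus 18 days into December → day 352.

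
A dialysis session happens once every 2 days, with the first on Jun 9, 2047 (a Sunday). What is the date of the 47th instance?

Sep 9, 2047

The 47th occurrence is 46 intervals after the first: 46 × 2 = 92 days after Jun 9, 2047.
Jun has 30 days — 21 days to the end of Jun leaves 71.
Jul has 31 days (40 left).
Aug has 31 days (9 left).
9 days into Sep → Sep 9, 2047.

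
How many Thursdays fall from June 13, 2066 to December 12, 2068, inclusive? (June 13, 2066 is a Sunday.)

130

June 13, 2066 is a Sunday; the first Thursday on or after it is June 17, 2066 (4 days later).
From June 17, 2066 to December 12, 2068: 197 + 365 + 347 = 909 days (rest of 2066, 2067, to December 12, 2068 in 2068).
909 ÷ 7 = 129 full weeks with remainder 6, so 129 more Thursdays after the first → 130.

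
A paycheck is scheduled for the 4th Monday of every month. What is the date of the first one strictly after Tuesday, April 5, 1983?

April 1983 starts on a Friday; its first Monday is the 4th, so the 4th Monday is the 25th — April 25, 1983.
April 25, 1983 is after April 5, 1983, so that is the next one.

April 25, 1983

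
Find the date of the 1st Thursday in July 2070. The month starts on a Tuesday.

July 2070 begins on a Tuesday, so the first Thursday is July 3 (2 days later).

July 3, 2070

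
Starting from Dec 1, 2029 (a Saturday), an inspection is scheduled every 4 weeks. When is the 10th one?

The 10th occurrence is 9 intervals after the first: 9 × 28 = 252 days after Dec 1, 2029.
Dec has 31 days — 30 days to the end of Dec leaves 222.
Jan has 31 days (191 left).
Feb has 28 days (163 left).
Mar has 31 days (132 left).
Apr has 30 days (102 left).
May has 31 days (71 left).
Jun has 30 days (41 left).
Jul has 31 days (10 left).
10 days into Aug → Aug 10, 2030.

Aug 10, 2030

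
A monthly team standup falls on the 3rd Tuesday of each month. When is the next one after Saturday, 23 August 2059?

16 September 2059

August 2059 starts on a Friday; its first Tuesday is the 5th, so the 3rd Tuesday is the 19th — 19 August 2059.
That is not after 23 August 2059, so look at September 2059.
September 2059 starts on a Monday; its first Tuesday is the 2nd, so the 3rd Tuesday is the 16th — 16 September 2059.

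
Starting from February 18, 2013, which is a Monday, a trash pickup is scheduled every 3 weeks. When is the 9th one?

The 9th occurrence is 8 intervals after the first: 8 × 21 = 168 days after February 18, 2013.
February has 28 days — 10 days to the end of February leaves 158.
March has 31 days (127 left).
April has 30 days (97 left).
May has 31 days (66 left).
June has 30 days (36 left).
July has 31 days (5 left).
5 days into August → August 5, 2013.

August 5, 2013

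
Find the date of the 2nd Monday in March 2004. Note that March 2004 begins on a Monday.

2004-03-08

March 2004 begins on a Monday, so the first Monday is March 1.
The 2nd Monday is 1 weeks later: 1 + 7 = 8.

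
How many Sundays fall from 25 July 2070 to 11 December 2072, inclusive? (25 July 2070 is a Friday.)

25 July 2070 is a Friday; the first Sunday on or after it is 27 July 2070 (2 days later).
From 27 July 2070 to 11 December 2072: 157 + 365 + 346 = 868 days (rest of 2070, 2071, to 11 December 2072 in 2072).
868 ÷ 7 = 124 full weeks with remainder 0, so 124 more Sundays after the first → 125.

125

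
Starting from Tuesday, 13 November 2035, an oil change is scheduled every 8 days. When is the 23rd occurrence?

7 May 2036

The 23rd occurrence is 22 intervals after the first: 22 × 8 = 176 days after 13 November 2035.
November has 30 days — 17 days to the end of November leaves 159.
December has 31 days (128 left).
January has 31 days (97 left).
February has 29 days (68 left).
March has 31 days (37 left).
April has 30 days (7 left).
7 days into May → 7 May 2036.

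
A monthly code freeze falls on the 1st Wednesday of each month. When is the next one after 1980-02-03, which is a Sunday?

1980-02-06

February 1980 starts on a Friday, so its 1st Wednesday is 1980-02-06 (5 days in).
1980-02-06 is after 1980-02-03, so that is the next one.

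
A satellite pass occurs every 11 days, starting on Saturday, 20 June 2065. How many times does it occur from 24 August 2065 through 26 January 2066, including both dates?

15

Occurrences land 11·i days after 20 June 2065 for i = 0, 1, 2, …
24 August 2065 is 65 days after the start; 65 ÷ 11 = 5 remainder 10; since the remainder is 10, round up to i = 6. First occurrence in the window: #7 on 25 August 2065 (6×11 = 66 days in).
26 January 2066 is 220 days after the start; 220 ÷ 11 = 20 remainder 0. Last occurrence in the window: #21 on 26 January 2066.
Occurrences #7 through #21: 15 in total.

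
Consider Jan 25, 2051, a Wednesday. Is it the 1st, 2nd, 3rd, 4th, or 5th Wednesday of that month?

4th

Day 25 falls in week ⌈25/7⌉ of the month.
Days 1–7 hold the 1st Wednesday, 8–14 the 2nd, 15–21 the 3rd, 22–28 the 4th, 29–31 the 5th.
25 is in the range for the 4th.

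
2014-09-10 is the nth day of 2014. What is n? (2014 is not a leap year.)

Days in months before September: 31 + 28 + 31 + 30 + 31 + 30 + 31 + 31 = 243.
Plus 10 days into September → day 253.

253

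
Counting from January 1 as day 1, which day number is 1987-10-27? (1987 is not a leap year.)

Days in months before October: 31 + 28 + 31 + 30 + 31 + 30 + 31 + 31 + 30 = 273.
Plus 27 days into October → day 300.

300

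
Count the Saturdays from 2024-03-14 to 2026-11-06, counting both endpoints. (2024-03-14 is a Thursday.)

2024-03-14 is a Thursday; the first Saturday on or after it is 2024-03-16 (2 days later).
From 2024-03-16 to 2026-11-06: 290 + 365 + 310 = 965 days (rest of 2024, 2025, to 2026-11-06 in 2026).
965 ÷ 7 = 137 full weeks with remainder 6, so 137 more Saturdays after the first → 138.

138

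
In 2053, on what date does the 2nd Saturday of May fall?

May 2053 begins on a Thursday, so the first Saturday is May 3 (2 days later).
The 2nd Saturday is 1 weeks later: 3 + 7 = 10.

10 May 2053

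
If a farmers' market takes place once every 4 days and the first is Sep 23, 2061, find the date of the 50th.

Apr 7, 2062

The 50th occurrence is 49 intervals after the first: 49 × 4 = 196 days after Sep 23, 2061.
Sep has 30 days — 7 days to the end of Sep leaves 189.
Oct has 31 days (158 left).
Nov has 30 days (128 left).
Dec has 31 days (97 left).
Jan has 31 days (66 left).
Feb has 28 days (38 left).
Mar has 31 days (7 left).
7 days into Apr → Apr 7, 2062.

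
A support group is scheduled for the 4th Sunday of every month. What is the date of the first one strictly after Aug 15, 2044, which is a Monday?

Aug 28, 2044

Aug 2044 starts on a Monday; its first Sunday is the 7th, so the 4th Sunday is the 28th — Aug 28, 2044.
Aug 28, 2044 is after Aug 15, 2044, so that is the next one.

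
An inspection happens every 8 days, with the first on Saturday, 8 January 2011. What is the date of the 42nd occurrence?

2 December 2011

The 42nd occurrence is 41 intervals after the first: 41 × 8 = 328 days after 8 January 2011.
January has 31 days — 23 days to the end of January leaves 305.
February has 28 days (277 left).
March has 31 days (246 left).
April has 30 days (216 left).
May has 31 days (185 left).
June has 30 days (155 left).
July has 31 days (124 left).
August has 31 days (93 left).
September has 30 days (63 left).
October has 31 days (32 left).
November has 30 days (2 left).
2 days into December → 2 December 2011.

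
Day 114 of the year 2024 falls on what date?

January has 31 days (114 − 31 = 83 remain).
February has 29 days (83 − 29 = 54 remain).
March has 31 days (54 − 31 = 23 remain).
23 into April → April 23.

2024-04-23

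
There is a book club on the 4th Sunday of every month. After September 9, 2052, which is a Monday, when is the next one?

September 22, 2052

September 2052 starts on a Sunday; its first Sunday is the 1st, so the 4th Sunday is the 22nd — September 22, 2052.
September 22, 2052 is after September 9, 2052, so that is the next one.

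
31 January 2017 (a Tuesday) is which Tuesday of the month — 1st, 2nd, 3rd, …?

Day 31 falls in week ⌈31/7⌉ of the month.
Days 1–7 hold the 1st Tuesday, 8–14 the 2nd, 15–21 the 3rd, 22–28 the 4th, 29–31 the 5th.
31 is in the range for the 5th.

5th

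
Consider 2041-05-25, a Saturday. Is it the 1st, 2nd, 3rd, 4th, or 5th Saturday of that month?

4th

Day 25 falls in week ⌈25/7⌉ of the month.
Days 1–7 hold the 1st Saturday, 8–14 the 2nd, 15–21 the 3rd, 22–28 the 4th, 29–31 the 5th.
25 is in the range for the 4th.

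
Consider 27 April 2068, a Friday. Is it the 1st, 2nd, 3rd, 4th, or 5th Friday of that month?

Day 27 falls in week ⌈27/7⌉ of the month.
Days 1–7 hold the 1st Friday, 8–14 the 2nd, 15–21 the 3rd, 22–28 the 4th, 29–31 the 5th.
27 is in the range for the 4th.

4th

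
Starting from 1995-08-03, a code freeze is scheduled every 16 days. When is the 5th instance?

1995-10-06

The 5th occurrence is 4 intervals after the first: 4 × 16 = 64 days after 1995-08-03.
August has 31 days — 28 days to the end of August leaves 36.
September has 30 days (6 left).
6 days into October → 1995-10-06.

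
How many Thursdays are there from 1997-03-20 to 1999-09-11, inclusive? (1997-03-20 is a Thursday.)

130

1997-03-20 is a Thursday; the first Thursday on or after it is 1997-03-20.
From 1997-03-20 to 1999-09-11: 286 + 365 + 254 = 905 days (rest of 1997, 1998, to 1999-09-11 in 1999).
905 ÷ 7 = 129 full weeks with remainder 2, so 129 more Thursdays after the first → 130.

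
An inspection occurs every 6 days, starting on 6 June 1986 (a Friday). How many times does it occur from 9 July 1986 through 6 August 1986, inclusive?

5

Occurrences land 6·i days after 6 June 1986 for i = 0, 1, 2, …
9 July 1986 is 33 days after the start; 33 ÷ 6 = 5 remainder 3; since the remainder is 3, round up to i = 6. First occurrence in the window: #7 on 12 July 1986 (6×6 = 36 days in).
6 August 1986 is 61 days after the start; 61 ÷ 6 = 10 remainder 1. Last occurrence in the window: #11 on 5 August 1986.
Occurrences #7 through #11: 5 in total.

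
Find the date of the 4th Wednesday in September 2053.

September 2053 begins on a Monday, so the first Wednesday is September 3 (2 days later).
The 4th Wednesday is 3 weeks later: 3 + 21 = 24.

September 24, 2053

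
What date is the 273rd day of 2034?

Sep 30, 2034

Jan has 31 days (273 − 31 = 242 remain).
Feb has 28 days (242 − 28 = 214 remain).
Mar has 31 days (214 − 31 = 183 remain).
Apr has 30 days (183 − 30 = 153 remain).
May has 31 days (153 − 31 = 122 remain).
Jun has 30 days (122 − 30 = 92 remain).
Jul has 31 days (92 − 31 = 61 remain).
Aug has 31 days (61 − 31 = 30 remain).
30 into Sep → Sep 30.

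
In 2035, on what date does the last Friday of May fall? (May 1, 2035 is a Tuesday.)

25 May 2035

May 2035 begins on a Tuesday, so the first Friday is May 4 (3 days later).
May 2035 has 31 days. Adding weeks: 4, 11, 18, 25 — the last one ≤ 31 is the 25th.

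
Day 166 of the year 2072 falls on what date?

Jan has 31 days (166 − 31 = 135 remain).
Feb has 29 days (135 − 29 = 106 remain).
Mar has 31 days (106 − 31 = 75 remain).
Apr has 30 days (75 − 30 = 45 remain).
May has 31 days (45 − 31 = 14 remain).
14 into Jun → Jun 14.

Jun 14, 2072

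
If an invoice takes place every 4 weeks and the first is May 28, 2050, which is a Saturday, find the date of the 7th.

The 7th occurrence is 6 intervals after the first: 6 × 28 = 168 days after May 28, 2050.
May has 31 days — 3 days to the end of May leaves 165.
June has 30 days (135 left).
July has 31 days (104 left).
August has 31 days (73 left).
September has 30 days (43 left).
October has 31 days (12 left).
12 days into November → November 12, 2050.

November 12, 2050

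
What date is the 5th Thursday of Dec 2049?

Dec 30, 2049

The first Thursday of Dec 2049 is Dec 2.
The 5th Thursday is 4 weeks later: 2 + 28 = 30.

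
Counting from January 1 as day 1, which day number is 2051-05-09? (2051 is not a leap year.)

Days in months before May: 31 + 28 + 31 + 30 = 120.
Plus 9 days into May → day 129.

129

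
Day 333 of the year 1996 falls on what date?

Jan has 31 days (333 − 31 = 302 remain).
Feb has 29 days (302 − 29 = 273 remain).
Mar has 31 days (273 − 31 = 242 remain).
Apr has 30 days (242 − 30 = 212 remain).
May has 31 days (212 − 31 = 181 remain).
Jun has 30 days (181 − 30 = 151 remain).
Jul has 31 days (151 − 31 = 120 remain).
Aug has 31 days (120 − 31 = 89 remain).
Sep has 30 days (89 − 30 = 59 remain).
Oct has 31 days (59 − 31 = 28 remain).
28 into Nov → Nov 28.

Nov 28, 1996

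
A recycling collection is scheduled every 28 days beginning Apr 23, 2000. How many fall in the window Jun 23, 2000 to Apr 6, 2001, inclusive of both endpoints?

Occurrences land 28·i days after Apr 23, 2000 for i = 0, 1, 2, …
Jun 23, 2000 is 61 days after the start; 61 ÷ 28 = 2 remainder 5; since the remainder is 5, round up to i = 3. First occurrence in the window: #4 on Jul 16, 2000 (3×28 = 84 days in).
Apr 6, 2001 is 348 days after the start; 348 ÷ 28 = 12 remainder 12. Last occurrence in the window: #13 on Mar 25, 2001.
Occurrences #4 through #13: 10 in total.

10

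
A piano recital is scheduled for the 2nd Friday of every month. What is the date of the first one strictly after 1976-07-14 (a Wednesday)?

1976-08-13

July 1976 starts on a Thursday; its first Friday is the 2nd, so the 2nd Friday is the 9th — 1976-07-09.
That is not after 1976-07-14, so look at August 1976.
August 1976 starts on a Sunday; its first Friday is the 6th, so the 2nd Friday is the 13th — 1976-08-13.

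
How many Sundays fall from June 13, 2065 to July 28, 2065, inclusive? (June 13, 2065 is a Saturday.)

June 13, 2065 is a Saturday; the first Sunday on or after it is June 14, 2065 (1 day later).
From June 14, 2065 to July 28, 2065: 16 + 28 = 44 days (rest of June, July).
44 ÷ 7 = 6 full weeks with remainder 2, so 6 more Sundays after the first → 7.

7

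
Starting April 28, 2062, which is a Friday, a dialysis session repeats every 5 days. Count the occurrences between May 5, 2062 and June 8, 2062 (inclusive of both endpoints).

Occurrences land 5·i days after April 28, 2062 for i = 0, 1, 2, …
May 5, 2062 is 7 days after the start; 7 ÷ 5 = 1 remainder 2; since the remainder is 2, round up to i = 2. First occurrence in the window: #3 on May 8, 2062 (2×5 = 10 days in).
June 8, 2062 is 41 days after the start; 41 ÷ 5 = 8 remainder 1. Last occurrence in the window: #9 on June 7, 2062.
Occurrences #3 through #9: 7 in total.

7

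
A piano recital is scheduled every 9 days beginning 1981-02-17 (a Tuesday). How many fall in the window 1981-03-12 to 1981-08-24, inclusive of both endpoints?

Occurrences land 9·i days after 1981-02-17 for i = 0, 1, 2, …
1981-03-12 is 23 days after the start; 23 ÷ 9 = 2 remainder 5; since the remainder is 5, round up to i = 3. First occurrence in the window: #4 on 1981-03-16 (3×9 = 27 days in).
1981-08-24 is 188 days after the start; 188 ÷ 9 = 20 remainder 8. Last occurrence in the window: #21 on 1981-08-16.
Occurrences #4 through #21: 18 in total.

18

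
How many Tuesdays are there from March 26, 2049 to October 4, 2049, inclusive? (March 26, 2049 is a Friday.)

27

March 26, 2049 is a Friday; the first Tuesday on or after it is March 30, 2049 (4 days later).
From March 30, 2049 to October 4, 2049: 1 + 30 + 31 + 30 + 31 + 31 + 30 + 4 = 188 days (rest of March, April, May, June, July, August, September, October).
188 ÷ 7 = 26 full weeks with remainder 6, so 26 more Tuesdays after the first → 27.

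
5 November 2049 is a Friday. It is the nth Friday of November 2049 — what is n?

1st

Day 5 falls in week ⌈5/7⌉ of the month.
Days 1–7 hold the 1st Friday, 8–14 the 2nd, 15–21 the 3rd, 22–28 the 4th, 29–31 the 5th.
5 is in the range for the 1st.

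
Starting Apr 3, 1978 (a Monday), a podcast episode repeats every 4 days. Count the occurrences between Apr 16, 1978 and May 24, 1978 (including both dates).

Occurrences land 4·i days after Apr 3, 1978 for i = 0, 1, 2, …
Apr 16, 1978 is 13 days after the start; 13 ÷ 4 = 3 remainder 1; since the remainder is 1, round up to i = 4. First occurrence in the window: #5 on Apr 19, 1978 (4×4 = 16 days in).
May 24, 1978 is 51 days after the start; 51 ÷ 4 = 12 remainder 3. Last occurrence in the window: #13 on May 21, 1978.
Occurrences #5 through #13: 9 in total.

9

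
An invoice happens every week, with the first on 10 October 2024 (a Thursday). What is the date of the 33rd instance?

22 May 2025

The 33rd occurrence is 32 intervals after the first: 32 × 7 = 224 days after 10 October 2024.
October has 31 days — 21 days to the end of October leaves 203.
November has 30 days (173 left).
December has 31 days (142 left).
January has 31 days (111 left).
February has 28 days (83 left).
March has 31 days (52 left).
April has 30 days (22 left).
22 days into May → 22 May 2025.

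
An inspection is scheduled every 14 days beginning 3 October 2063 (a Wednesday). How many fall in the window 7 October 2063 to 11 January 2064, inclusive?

Occurrences land 14·i days after 3 October 2063 for i = 0, 1, 2, …
7 October 2063 is 4 days after the start; 4 ÷ 14 = 0 remainder 4; since the remainder is 4, round up to i = 1. First occurrence in the window: #2 on 17 October 2063 (1×14 = 14 days in).
11 January 2064 is 100 days after the start; 100 ÷ 14 = 7 remainder 2. Last occurrence in the window: #8 on 9 January 2064.
Occurrences #2 through #8: 7 in total.

7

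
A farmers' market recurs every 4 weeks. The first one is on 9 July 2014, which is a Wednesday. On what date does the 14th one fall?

8 July 2015

The 14th occurrence is 13 intervals after the first: 13 × 28 = 364 days after 9 July 2014.
July has 31 days — 22 days to the end of July leaves 342.
August has 31 days (311 left).
September has 30 days (281 left).
October has 31 days (250 left).
November has 30 days (220 left).
December has 31 days (189 left).
January has 31 days (158 left).
February has 28 days (130 left).
March has 31 days (99 left).
April has 30 days (69 left).
May has 31 days (38 left).
June has 30 days (8 left).
8 days into July → 8 July 2015.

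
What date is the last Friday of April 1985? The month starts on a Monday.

April 26, 1985

April 1985 begins on a Monday, so the first Friday is April 5 (4 days later).
April 1985 has 30 days. Adding weeks: 5, 12, 19, 26 — the last one ≤ 30 is the 26th.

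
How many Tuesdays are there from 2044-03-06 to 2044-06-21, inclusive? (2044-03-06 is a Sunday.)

16

2044-03-06 is a Sunday; the first Tuesday on or after it is 2044-03-08 (2 days later).
From 2044-03-08 to 2044-06-21: 23 + 30 + 31 + 21 = 105 days (rest of March, April, May, June).
105 ÷ 7 = 15 full weeks with remainder 0, so 15 more Tuesdays after the first → 16.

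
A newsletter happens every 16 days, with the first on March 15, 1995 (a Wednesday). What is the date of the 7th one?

The 7th occurrence is 6 intervals after the first: 6 × 16 = 96 days after March 15, 1995.
March has 31 days — 16 days to the end of March leaves 80.
April has 30 days (50 left).
May has 31 days (19 left).
19 days into June → June 19, 1995.

June 19, 1995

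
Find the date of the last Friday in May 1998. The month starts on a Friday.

May 1998 begins on a Friday, so the first Friday is May 1.
May 1998 has 31 days. Adding weeks: 1, 8, 15, 22, 29 — the last one ≤ 31 is the 29th.

29 May 1998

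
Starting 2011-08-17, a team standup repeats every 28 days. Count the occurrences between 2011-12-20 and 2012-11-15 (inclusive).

12

Occurrences land 28·i days after 2011-08-17 for i = 0, 1, 2, …
2011-12-20 is 125 days after the start; 125 ÷ 28 = 4 remainder 13; since the remainder is 13, round up to i = 5. First occurrence in the window: #6 on 2012-01-04 (5×28 = 140 days in).
2012-11-15 is 456 days after the start; 456 ÷ 28 = 16 remainder 8. Last occurrence in the window: #17 on 2012-11-07.
Occurrences #6 through #17: 12 in total.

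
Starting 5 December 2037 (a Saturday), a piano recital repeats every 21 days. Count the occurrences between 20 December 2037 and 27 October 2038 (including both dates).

15

Occurrences land 21·i days after 5 December 2037 for i = 0, 1, 2, …
20 December 2037 is 15 days after the start; 15 ÷ 21 = 0 remainder 15; since the remainder is 15, round up to i = 1. First occurrence in the window: #2 on 26 December 2037 (1×21 = 21 days in).
27 October 2038 is 326 days after the start; 326 ÷ 21 = 15 remainder 11. Last occurrence in the window: #16 on 16 October 2038.
Occurrences #2 through #16: 15 in total.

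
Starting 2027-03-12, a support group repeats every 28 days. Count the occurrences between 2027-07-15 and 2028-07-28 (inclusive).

Occurrences land 28·i days after 2027-03-12 for i = 0, 1, 2, …
2027-07-15 is 125 days after the start; 125 ÷ 28 = 4 remainder 13; since the remainder is 13, round up to i = 5. First occurrence in the window: #6 on 2027-07-30 (5×28 = 140 days in).
2028-07-28 is 504 days after the start; 504 ÷ 28 = 18 remainder 0. Last occurrence in the window: #19 on 2028-07-28.
Occurrences #6 through #19: 14 in total.

14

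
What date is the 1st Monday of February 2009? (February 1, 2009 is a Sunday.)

February 2009 begins on a Sunday, so the first Monday is February 2 (1 day later).

2009-02-02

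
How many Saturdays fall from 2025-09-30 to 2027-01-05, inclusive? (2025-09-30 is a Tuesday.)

2025-09-30 is a Tuesday; the first Saturday on or after it is 2025-10-04 (4 days later).
From 2025-10-04 to 2027-01-05: 88 + 365 + 5 = 458 days (rest of 2025, 2026, to 2027-01-05 in 2027).
458 ÷ 7 = 65 full weeks with remainder 3, so 65 more Saturdays after the first → 66.

66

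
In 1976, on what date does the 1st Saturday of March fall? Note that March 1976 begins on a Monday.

6 March 1976

March 1976 begins on a Monday, so the first Saturday is March 6 (5 days later).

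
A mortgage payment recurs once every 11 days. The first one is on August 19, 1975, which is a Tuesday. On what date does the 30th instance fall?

The 30th occurrence is 29 intervals after the first: 29 × 11 = 319 days after August 19, 1975.
August has 31 days — 12 days to the end of August leaves 307.
September has 30 days (277 left).
October has 31 days (246 left).
November has 30 days (216 left).
December has 31 days (185 left).
January has 31 days (154 left).
February has 29 days (125 left).
March has 31 days (94 left).
April has 30 days (64 left).
May has 31 days (33 left).
June has 30 days (3 left).
3 days into July → July 3, 1976.

July 3, 1976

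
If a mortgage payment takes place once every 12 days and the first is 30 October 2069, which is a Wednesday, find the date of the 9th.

The 9th occurrence is 8 intervals after the first: 8 × 12 = 96 days after 30 October 2069.
October has 31 days — 1 day to the end of October leaves 95.
November has 30 days (65 left).
December has 31 days (34 left).
January has 31 days (3 left).
3 days into February → 3 February 2070.

3 February 2070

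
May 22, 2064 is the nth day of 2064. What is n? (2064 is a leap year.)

143

Days in months before May: 31 + 29 + 31 + 30 = 121.
Plus 22 days into May → day 143.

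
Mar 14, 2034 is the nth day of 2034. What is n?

73

Days in months before Mar: 31 + 28 = 59.
Plus 14 days into Mar → day 73.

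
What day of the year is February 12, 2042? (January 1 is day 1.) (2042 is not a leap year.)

43

Days in months before February: 31 = 31.
Plus 12 days into February → day 43.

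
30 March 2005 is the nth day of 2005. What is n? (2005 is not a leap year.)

Days in months before March: 31 + 28 = 59.
Plus 30 days into March → day 89.

89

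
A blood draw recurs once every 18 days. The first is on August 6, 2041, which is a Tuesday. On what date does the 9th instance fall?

The 9th occurrence is 8 intervals after the first: 8 × 18 = 144 days after August 6, 2041.
August has 31 days — 25 days to the end of August leaves 119.
September has 30 days (89 left).
October has 31 days (58 left).
November has 30 days (28 left).
28 days into December → December 28, 2041.

December 28, 2041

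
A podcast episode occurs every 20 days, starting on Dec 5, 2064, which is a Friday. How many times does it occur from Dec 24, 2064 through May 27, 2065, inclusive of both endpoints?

Occurrences land 20·i days after Dec 5, 2064 for i = 0, 1, 2, …
Dec 24, 2064 is 19 days after the start; 19 ÷ 20 = 0 remainder 19; since the remainder is 19, round up to i = 1. First occurrence in the window: #2 on Dec 25, 2064 (1×20 = 20 days in).
May 27, 2065 is 173 days after the start; 173 ÷ 20 = 8 remainder 13. Last occurrence in the window: #9 on May 14, 2065.
Occurrences #2 through #9: 8 in total.

8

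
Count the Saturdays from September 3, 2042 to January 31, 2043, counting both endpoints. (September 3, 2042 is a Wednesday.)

September 3, 2042 is a Wednesday; the first Saturday on or after it is September 6, 2042 (3 days later).
From September 6, 2042 to January 31, 2043: 24 + 31 + 30 + 31 + 31 = 147 days (rest of September, October, November, December, January).
147 ÷ 7 = 21 full weeks with remainder 0, so 21 more Saturdays after the first → 22.

22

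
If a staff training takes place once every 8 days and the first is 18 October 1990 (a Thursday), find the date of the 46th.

The 46th occurrence is 45 intervals after the first: 45 × 8 = 360 days after 18 October 1990.
October has 31 days — 13 days to the end of October leaves 347.
November has 30 days (317 left).
December has 31 days (286 left).
January has 31 days (255 left).
February has 28 days (227 left).
March has 31 days (196 left).
April has 30 days (166 left).
May has 31 days (135 left).
June has 30 days (105 left).
July has 31 days (74 left).
August has 31 days (43 left).
September has 30 days (13 left).
13 days into October → 13 October 1991.

13 October 1991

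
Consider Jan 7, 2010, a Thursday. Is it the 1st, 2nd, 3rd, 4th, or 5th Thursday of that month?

1st

Day 7 falls in week ⌈7/7⌉ of the month.
Days 1–7 hold the 1st Thursday, 8–14 the 2nd, 15–21 the 3rd, 22–28 the 4th, 29–31 the 5th.
7 is in the range for the 1st.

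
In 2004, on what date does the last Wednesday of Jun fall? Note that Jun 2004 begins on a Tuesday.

Jun 2004 begins on a Tuesday, so the first Wednesday is Jun 2 (1 day later).
Jun 2004 has 30 days. Adding weeks: 2, 9, 16, 23, 30 — the last one ≤ 30 is the 30th.

Jun 30, 2004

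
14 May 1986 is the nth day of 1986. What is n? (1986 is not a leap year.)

Days in months before May: 31 + 28 + 31 + 30 = 120.
Plus 14 days into May → day 134.

134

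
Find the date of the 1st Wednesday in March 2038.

March 3, 2038

March 2038 begins on a Monday, so the first Wednesday is March 3 (2 days later).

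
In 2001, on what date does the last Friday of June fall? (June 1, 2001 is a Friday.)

June 2001 begins on a Friday, so the first Friday is June 1.
June 2001 has 30 days. Adding weeks: 1, 8, 15, 22, 29 — the last one ≤ 30 is the 29th.

June 29, 2001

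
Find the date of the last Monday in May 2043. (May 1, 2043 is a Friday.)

May 2043 begins on a Friday, so the first Monday is May 4 (3 days later).
May 2043 has 31 days. Adding weeks: 4, 11, 18, 25 — the last one ≤ 31 is the 25th.

May 25, 2043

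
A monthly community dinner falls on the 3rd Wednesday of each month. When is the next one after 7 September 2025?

September 2025 starts on a Monday; its first Wednesday is the 3rd, so the 3rd Wednesday is the 17th — 17 September 2025.
17 September 2025 is after 7 September 2025, so that is the next one.

17 September 2025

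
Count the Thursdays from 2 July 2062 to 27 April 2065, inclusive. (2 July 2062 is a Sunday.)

147

2 July 2062 is a Sunday; the first Thursday on or after it is 6 July 2062 (4 days later).
From 6 July 2062 to 27 April 2065: 178 + 365 + 366 + 117 = 1026 days (rest of 2062, 2063, 2064, to 27 April 2065 in 2065).
1026 ÷ 7 = 146 full weeks with remainder 4, so 146 more Thursdays after the first → 147.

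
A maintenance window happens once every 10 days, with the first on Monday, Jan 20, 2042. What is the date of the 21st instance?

Aug 8, 2042

The 21st occurrence is 20 intervals after the first: 20 × 10 = 200 days after Jan 20, 2042.
Jan has 31 days — 11 days to the end of Jan leaves 189.
Feb has 28 days (161 left).
Mar has 31 days (130 left).
Apr has 30 days (100 left).
May has 31 days (69 left).
Jun has 30 days (39 left).
Jul has 31 days (8 left).
8 days into Aug → Aug 8, 2042.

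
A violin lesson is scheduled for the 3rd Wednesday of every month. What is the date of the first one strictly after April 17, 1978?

April 1978 starts on a Saturday; its first Wednesday is the 5th, so the 3rd Wednesday is the 19th — April 19, 1978.
April 19, 1978 is after April 17, 1978, so that is the next one.

April 19, 1978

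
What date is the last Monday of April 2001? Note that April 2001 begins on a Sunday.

April 2001 begins on a Sunday, so the first Monday is April 2 (1 day later).
April 2001 has 30 days. Adding weeks: 2, 9, 16, 23, 30 — the last one ≤ 30 is the 30th.

April 30, 2001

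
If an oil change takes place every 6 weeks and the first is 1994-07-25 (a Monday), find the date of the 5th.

1995-01-09

The 5th occurrence is 4 intervals after the first: 4 × 42 = 168 days after 1994-07-25.
July has 31 days — 6 days to the end of July leaves 162.
August has 31 days (131 left).
September has 30 days (101 left).
October has 31 days (70 left).
November has 30 days (40 left).
December has 31 days (9 left).
9 days into January → 1995-01-09.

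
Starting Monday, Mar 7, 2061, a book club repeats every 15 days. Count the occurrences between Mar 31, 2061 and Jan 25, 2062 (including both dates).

20

Occurrences land 15·i days after Mar 7, 2061 for i = 0, 1, 2, …
Mar 31, 2061 is 24 days after the start; 24 ÷ 15 = 1 remainder 9; since the remainder is 9, round up to i = 2. First occurrence in the window: #3 on Apr 6, 2061 (2×15 = 30 days in).
Jan 25, 2062 is 324 days after the start; 324 ÷ 15 = 21 remainder 9. Last occurrence in the window: #22 on Jan 16, 2062.
Occurrences #3 through #22: 20 in total.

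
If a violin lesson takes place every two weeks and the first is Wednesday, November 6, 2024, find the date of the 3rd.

The 3rd occurrence is 2 intervals after the first: 2 × 14 = 28 days after November 6, 2024.
November has 30 days — 24 days to the end of November leaves 4.
4 days into December → December 4, 2024.

December 4, 2024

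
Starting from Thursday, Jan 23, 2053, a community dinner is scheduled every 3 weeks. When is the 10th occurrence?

The 10th occurrence is 9 intervals after the first: 9 × 21 = 189 days after Jan 23, 2053.
Jan has 31 days — 8 days to the end of Jan leaves 181.
Feb has 28 days (153 left).
Mar has 31 days (122 left).
Apr has 30 days (92 left).
May has 31 days (61 left).
Jun has 30 days (31 left).
31 days into Jul → Jul 31, 2053.

Jul 31, 2053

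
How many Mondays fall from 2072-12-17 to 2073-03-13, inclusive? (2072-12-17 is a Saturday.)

2072-12-17 is a Saturday; the first Monday on or after it is 2072-12-19 (2 days later).
From 2072-12-19 to 2073-03-13: 12 + 31 + 28 + 13 = 84 days (rest of December, January, February, March).
84 ÷ 7 = 12 full weeks with remainder 0, so 12 more Mondays after the first → 13.

13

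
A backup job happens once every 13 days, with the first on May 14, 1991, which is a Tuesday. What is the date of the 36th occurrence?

The 36th occurrence is 35 intervals after the first: 35 × 13 = 455 days after May 14, 1991.
May has 31 days — 17 days to the end of May leaves 438.
From end of May to end of 1991 is 214 days (224 left).
Jan has 31 days (193 left).
Feb has 29 days (164 left).
Mar has 31 days (133 left).
Apr has 30 days (103 left).
May has 31 days (72 left).
Jun has 30 days (42 left).
Jul has 31 days (11 left).
11 days into Aug → Aug 11, 1992.

Aug 11, 1992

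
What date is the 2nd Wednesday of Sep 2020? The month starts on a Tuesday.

Sep 2020 begins on a Tuesday, so the first Wednesday is Sep 2 (1 day later).
The 2nd Wednesday is 1 weeks later: 2 + 7 = 9.

Sep 9, 2020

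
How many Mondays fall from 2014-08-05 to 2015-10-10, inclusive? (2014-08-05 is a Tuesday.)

2014-08-05 is a Tuesday; the first Monday on or after it is 2014-08-11 (6 days later).
From 2014-08-11 to 2015-10-10: 142 + 283 = 425 days (rest of 2014, to 2015-10-10 in 2015).
425 ÷ 7 = 60 full weeks with remainder 5, so 60 more Mondays after the first → 61.

61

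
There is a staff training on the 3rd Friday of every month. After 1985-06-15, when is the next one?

1985-06-21

June 1985 starts on a Saturday; its first Friday is the 7th, so the 3rd Friday is the 21st — 1985-06-21.
1985-06-21 is after 1985-06-15, so that is the next one.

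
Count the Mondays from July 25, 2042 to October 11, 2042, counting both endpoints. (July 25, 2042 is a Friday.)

11

July 25, 2042 is a Friday; the first Monday on or after it is July 28, 2042 (3 days later).
From July 28, 2042 to October 11, 2042: 3 + 31 + 30 + 11 = 75 days (rest of July, August, September, October).
75 ÷ 7 = 10 full weeks with remainder 5, so 10 more Mondays after the first → 11.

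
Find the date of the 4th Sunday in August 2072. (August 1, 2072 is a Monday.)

August 2072 begins on a Monday, so the first Sunday is August 7 (6 days later).
The 4th Sunday is 3 weeks later: 7 + 21 = 28.

August 28, 2072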